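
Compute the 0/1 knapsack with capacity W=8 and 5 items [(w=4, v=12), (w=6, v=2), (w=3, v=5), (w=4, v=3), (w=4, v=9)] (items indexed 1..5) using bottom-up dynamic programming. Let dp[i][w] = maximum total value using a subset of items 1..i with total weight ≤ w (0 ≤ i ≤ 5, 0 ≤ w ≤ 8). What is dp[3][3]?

i\w   0   1   2   3   4   5   6   7   8
  0   0   0   0   0   0   0   0   0   0
  1   0   0   0   0  12  12  12  12  12
  2   0   0   0   0  12  12  12  12  12
  3   0   0   0   5  12  12  12  17  17
  4   0   0   0   5  12  12  12  17  17
  5   0   0   0   5  12  12  12  17  21

5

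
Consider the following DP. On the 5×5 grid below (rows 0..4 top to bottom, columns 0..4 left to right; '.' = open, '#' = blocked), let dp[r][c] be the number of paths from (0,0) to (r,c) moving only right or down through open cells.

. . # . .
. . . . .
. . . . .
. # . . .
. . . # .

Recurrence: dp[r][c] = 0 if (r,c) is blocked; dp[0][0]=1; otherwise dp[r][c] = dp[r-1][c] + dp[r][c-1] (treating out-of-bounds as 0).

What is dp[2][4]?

9

r\c   0   1   2   3   4
  0   1   1   0   0   0
  1   1   2   2   2   2
  2   1   3   5   7   9
  3   1   0   5  12  21
  4   1   1   6   0  21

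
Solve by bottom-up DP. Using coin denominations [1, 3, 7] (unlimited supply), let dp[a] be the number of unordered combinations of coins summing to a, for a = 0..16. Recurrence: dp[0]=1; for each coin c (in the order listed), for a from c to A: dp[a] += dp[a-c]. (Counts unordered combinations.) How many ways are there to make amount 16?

after  coin     0     1     2     3     4     5     6     7     8     9    10    11    12    13    14    15    16
          1     1     1     1     1     1     1     1     1     1     1     1     1     1     1     1     1     1
          3     1     1     1     2     2     2     3     3     3     4     4     4     5     5     5     6     6
          7     1     1     1     2     2     2     3     4     4     5     6     6     7     8     9    10    11

11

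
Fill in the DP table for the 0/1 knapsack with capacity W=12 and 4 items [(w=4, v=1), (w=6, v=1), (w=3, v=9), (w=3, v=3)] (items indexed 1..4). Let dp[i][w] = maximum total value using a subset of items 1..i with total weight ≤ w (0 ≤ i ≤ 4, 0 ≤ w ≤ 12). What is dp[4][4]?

9

i\w   0   1   2   3   4   5   6   7   8   9  10  11  12
  0   0   0   0   0   0   0   0   0   0   0   0   0   0
  1   0   0   0   0   1   1   1   1   1   1   1   1   1
  2   0   0   0   0   1   1   1   1   1   1   2   2   2
  3   0   0   0   9   9   9   9  10  10  10  10  10  10
  4   0   0   0   9   9   9  12  12  12  12  13  13  13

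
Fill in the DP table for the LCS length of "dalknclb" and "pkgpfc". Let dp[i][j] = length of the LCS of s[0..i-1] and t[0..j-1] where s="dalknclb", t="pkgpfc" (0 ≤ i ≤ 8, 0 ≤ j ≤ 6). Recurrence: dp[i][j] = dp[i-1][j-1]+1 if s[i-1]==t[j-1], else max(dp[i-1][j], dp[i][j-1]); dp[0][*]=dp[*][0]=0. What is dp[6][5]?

1

   ''  p  k  g  p  f  c
''  0  0  0  0  0  0  0
 d  0  0  0  0  0  0  0
 a  0  0  0  0  0  0  0
 l  0  0  0  0  0  0  0
 k  0  0  1  1  1  1  1
 n  0  0  1  1  1  1  1
 c  0  0  1  1  1  1  2
 l  0  0  1  1  1  1  2
 b  0  0  1  1  1  1  2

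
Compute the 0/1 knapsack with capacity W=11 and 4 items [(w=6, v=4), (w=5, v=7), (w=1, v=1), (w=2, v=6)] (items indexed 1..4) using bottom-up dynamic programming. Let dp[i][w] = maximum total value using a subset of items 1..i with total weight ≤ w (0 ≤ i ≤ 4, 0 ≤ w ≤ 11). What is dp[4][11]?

14

i\w   0   1   2   3   4   5   6   7   8   9  10  11
  0   0   0   0   0   0   0   0   0   0   0   0   0
  1   0   0   0   0   0   0   4   4   4   4   4   4
  2   0   0   0   0   0   7   7   7   7   7   7  11
  3   0   1   1   1   1   7   8   8   8   8   8  11
  4   0   1   6   7   7   7   8  13  14  14  14  14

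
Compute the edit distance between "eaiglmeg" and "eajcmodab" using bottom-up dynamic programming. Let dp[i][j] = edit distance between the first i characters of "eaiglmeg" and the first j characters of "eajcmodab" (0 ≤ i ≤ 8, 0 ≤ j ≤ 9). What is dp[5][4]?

3

   ''  e  a  j  c  m  o  d  a  b
''  0  1  2  3  4  5  6  7  8  9
 e  1  0  1  2  3  4  5  6  7  8
 a  2  1  0  1  2  3  4  5  6  7
 i  3  2  1  1  2  3  4  5  6  7
 g  4  3  2  2  2  3  4  5  6  7
 l  5  4  3  3  3  3  4  5  6  7
 m  6  5  4  4  4  3  4  5  6  7
 e  7  6  5  5  5  4  4  5  6  7
 g  8  7  6  6  6  5  5  5  6  7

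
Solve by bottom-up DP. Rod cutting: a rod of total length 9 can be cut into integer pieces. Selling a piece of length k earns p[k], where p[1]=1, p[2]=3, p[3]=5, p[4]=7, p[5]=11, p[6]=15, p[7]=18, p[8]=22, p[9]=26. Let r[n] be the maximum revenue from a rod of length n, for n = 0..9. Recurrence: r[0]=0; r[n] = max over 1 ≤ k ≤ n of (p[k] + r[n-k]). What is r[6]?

   n    0    1    2    3    4    5    6    7    8    9
r[n]    0    1    3    5    7   11   15   18   22   26

15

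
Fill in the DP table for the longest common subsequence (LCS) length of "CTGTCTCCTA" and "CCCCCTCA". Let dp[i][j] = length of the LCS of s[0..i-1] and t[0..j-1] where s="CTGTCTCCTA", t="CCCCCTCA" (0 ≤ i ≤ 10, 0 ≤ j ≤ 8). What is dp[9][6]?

   ''  C  C  C  C  C  T  C  A
''  0  0  0  0  0  0  0  0  0
 C  0  1  1  1  1  1  1  1  1
 T  0  1  1  1  1  1  2  2  2
 G  0  1  1  1  1  1  2  2  2
 T  0  1  1  1  1  1  2  2  2
 C  0  1  2  2  2  2  2  3  3
 T  0  1  2  2  2  2  3  3  3
 C  0  1  2  3  3  3  3  4  4
 C  0  1  2  3  4  4  4  4  4
 T  0  1  2  3  4  4  5  5  5
 A  0  1  2  3  4  4  5  5  6

5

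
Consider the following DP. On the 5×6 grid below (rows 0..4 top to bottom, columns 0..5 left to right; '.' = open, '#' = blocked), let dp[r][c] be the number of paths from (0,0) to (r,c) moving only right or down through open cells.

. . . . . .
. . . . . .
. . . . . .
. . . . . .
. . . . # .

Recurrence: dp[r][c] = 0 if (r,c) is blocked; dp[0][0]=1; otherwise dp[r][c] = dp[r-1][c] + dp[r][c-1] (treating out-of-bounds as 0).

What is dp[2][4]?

r\c   0   1   2   3   4   5
  0   1   1   1   1   1   1
  1   1   2   3   4   5   6
  2   1   3   6  10  15  21
  3   1   4  10  20  35  56
  4   1   5  15  35   0  56

15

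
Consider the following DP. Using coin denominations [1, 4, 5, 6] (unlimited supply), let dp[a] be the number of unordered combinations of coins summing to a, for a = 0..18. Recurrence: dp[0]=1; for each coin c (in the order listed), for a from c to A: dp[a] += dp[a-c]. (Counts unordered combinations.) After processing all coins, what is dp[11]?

9

after  coin     0     1     2     3     4     5     6     7     8     9    10    11    12    13    14    15    16    17    18
          1     1     1     1     1     1     1     1     1     1     1     1     1     1     1     1     1     1     1     1
          4     1     1     1     1     2     2     2     2     3     3     3     3     4     4     4     4     5     5     5
          5     1     1     1     1     2     3     3     3     4     5     6     6     7     8     9    10    11    12    13
          6     1     1     1     1     2     3     4     4     5     6     8     9    11    12    14    16    19    21    24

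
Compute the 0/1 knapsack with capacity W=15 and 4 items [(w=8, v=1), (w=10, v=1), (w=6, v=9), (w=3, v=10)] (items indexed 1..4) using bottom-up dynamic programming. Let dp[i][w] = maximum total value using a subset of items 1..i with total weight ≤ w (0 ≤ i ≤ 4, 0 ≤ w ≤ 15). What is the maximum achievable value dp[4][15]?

19

i\w   0   1   2   3   4   5   6   7   8   9  10  11  12  13  14  15
  0   0   0   0   0   0   0   0   0   0   0   0   0   0   0   0   0
  1   0   0   0   0   0   0   0   0   1   1   1   1   1   1   1   1
  2   0   0   0   0   0   0   0   0   1   1   1   1   1   1   1   1
  3   0   0   0   0   0   0   9   9   9   9   9   9   9   9  10  10
  4   0   0   0  10  10  10  10  10  10  19  19  19  19  19  19  19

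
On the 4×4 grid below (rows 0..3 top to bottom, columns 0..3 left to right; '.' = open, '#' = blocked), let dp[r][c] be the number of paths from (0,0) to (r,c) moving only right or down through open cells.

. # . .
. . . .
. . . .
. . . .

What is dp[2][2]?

3

r\c   0   1   2   3
  0   1   0   0   0
  1   1   1   1   1
  2   1   2   3   4
  3   1   3   6  10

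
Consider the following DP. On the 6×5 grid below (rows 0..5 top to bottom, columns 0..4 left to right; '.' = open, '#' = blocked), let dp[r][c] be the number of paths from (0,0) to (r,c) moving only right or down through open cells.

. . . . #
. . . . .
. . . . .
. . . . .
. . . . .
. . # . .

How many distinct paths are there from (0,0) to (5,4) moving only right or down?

r\c   0   1   2   3   4
  0   1   1   1   1   0
  1   1   2   3   4   4
  2   1   3   6  10  14
  3   1   4  10  20  34
  4   1   5  15  35  69
  5   1   6   0  35 104

104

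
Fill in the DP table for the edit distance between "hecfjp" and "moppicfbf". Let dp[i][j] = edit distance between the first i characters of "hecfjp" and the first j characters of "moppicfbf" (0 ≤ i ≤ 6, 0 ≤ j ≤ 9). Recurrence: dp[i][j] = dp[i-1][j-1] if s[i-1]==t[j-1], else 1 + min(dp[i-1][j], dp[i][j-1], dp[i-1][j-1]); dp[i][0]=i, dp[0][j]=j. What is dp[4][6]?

6

   ''  m  o  p  p  i  c  f  b  f
''  0  1  2  3  4  5  6  7  8  9
 h  1  1  2  3  4  5  6  7  8  9
 e  2  2  2  3  4  5  6  7  8  9
 c  3  3  3  3  4  5  5  6  7  8
 f  4  4  4  4  4  5  6  5  6  7
 j  5  5  5  5  5  5  6  6  6  7
 p  6  6  6  5  5  6  6  7  7  7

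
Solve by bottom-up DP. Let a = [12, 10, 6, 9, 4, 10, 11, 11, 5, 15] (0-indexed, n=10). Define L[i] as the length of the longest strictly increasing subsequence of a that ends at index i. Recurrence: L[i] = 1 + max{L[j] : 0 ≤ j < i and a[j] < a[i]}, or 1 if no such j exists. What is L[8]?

2

   i    0    1    2    3    4    5    6    7    8    9
a[i]   12   10    6    9    4   10   11   11    5   15
L[i]    1    1    1    2    1    3    4    4    2    5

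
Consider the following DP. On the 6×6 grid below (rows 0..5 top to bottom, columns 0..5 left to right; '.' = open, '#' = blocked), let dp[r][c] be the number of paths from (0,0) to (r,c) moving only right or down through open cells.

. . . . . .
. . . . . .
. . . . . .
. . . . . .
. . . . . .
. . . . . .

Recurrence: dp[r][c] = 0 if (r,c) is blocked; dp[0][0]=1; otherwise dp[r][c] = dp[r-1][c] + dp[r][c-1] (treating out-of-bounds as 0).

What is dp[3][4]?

35

r\c   0   1   2   3   4   5
  0   1   1   1   1   1   1
  1   1   2   3   4   5   6
  2   1   3   6  10  15  21
  3   1   4  10  20  35  56
  4   1   5  15  35  70 126
  5   1   6  21  56 126 252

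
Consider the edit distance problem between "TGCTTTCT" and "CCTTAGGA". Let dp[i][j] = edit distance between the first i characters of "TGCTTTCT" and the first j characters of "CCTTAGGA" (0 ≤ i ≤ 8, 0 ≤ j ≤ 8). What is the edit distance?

   ''  C  C  T  T  A  G  G  A
''  0  1  2  3  4  5  6  7  8
 T  1  1  2  2  3  4  5  6  7
 G  2  2  2  3  3  4  4  5  6
 C  3  2  2  3  4  4  5  5  6
 T  4  3  3  2  3  4  5  6  6
 T  5  4  4  3  2  3  4  5  6
 T  6  5  5  4  3  3  4  5  6
 C  7  6  5  5  4  4  4  5  6
 T  8  7  6  5  5  5  5  5  6

6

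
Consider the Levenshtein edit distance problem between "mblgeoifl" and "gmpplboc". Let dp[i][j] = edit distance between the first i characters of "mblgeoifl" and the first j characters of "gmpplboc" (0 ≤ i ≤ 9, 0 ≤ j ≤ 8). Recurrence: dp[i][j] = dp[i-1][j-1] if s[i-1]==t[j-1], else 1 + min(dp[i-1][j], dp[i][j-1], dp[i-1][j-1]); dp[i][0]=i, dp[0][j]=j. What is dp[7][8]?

6

   ''  g  m  p  p  l  b  o  c
''  0  1  2  3  4  5  6  7  8
 m  1  1  1  2  3  4  5  6  7
 b  2  2  2  2  3  4  4  5  6
 l  3  3  3  3  3  3  4  5  6
 g  4  3  4  4  4  4  4  5  6
 e  5  4  4  5  5  5  5  5  6
 o  6  5  5  5  6  6  6  5  6
 i  7  6  6  6  6  7  7  6  6
 f  8  7  7  7  7  7  8  7  7
 l  9  8  8  8  8  7  8  8  8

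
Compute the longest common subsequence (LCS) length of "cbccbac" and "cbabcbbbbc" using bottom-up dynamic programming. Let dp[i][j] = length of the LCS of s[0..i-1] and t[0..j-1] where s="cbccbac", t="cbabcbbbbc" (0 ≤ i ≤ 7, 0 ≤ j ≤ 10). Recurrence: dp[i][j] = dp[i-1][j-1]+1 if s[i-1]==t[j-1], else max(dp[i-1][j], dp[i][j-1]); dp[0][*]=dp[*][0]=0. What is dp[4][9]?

3

   ''  c  b  a  b  c  b  b  b  b  c
''  0  0  0  0  0  0  0  0  0  0  0
 c  0  1  1  1  1  1  1  1  1  1  1
 b  0  1  2  2  2  2  2  2  2  2  2
 c  0  1  2  2  2  3  3  3  3  3  3
 c  0  1  2  2  2  3  3  3  3  3  4
 b  0  1  2  2  3  3  4  4  4  4  4
 a  0  1  2  3  3  3  4  4  4  4  4
 c  0  1  2  3  3  4  4  4  4  4  5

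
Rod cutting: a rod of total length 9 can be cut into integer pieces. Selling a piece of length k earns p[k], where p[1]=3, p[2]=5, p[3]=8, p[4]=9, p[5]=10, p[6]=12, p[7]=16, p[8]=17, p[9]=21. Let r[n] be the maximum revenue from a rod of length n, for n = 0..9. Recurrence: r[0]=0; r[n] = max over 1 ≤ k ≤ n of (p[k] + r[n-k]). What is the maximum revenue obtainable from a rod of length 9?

27

   n    0    1    2    3    4    5    6    7    8    9
r[n]    0    3    6    9   12   15   18   21   24   27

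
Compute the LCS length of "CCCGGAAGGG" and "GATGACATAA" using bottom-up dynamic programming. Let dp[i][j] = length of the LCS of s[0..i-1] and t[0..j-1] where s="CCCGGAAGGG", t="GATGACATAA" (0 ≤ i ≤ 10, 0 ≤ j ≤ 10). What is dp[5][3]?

   ''  G  A  T  G  A  C  A  T  A  A
''  0  0  0  0  0  0  0  0  0  0  0
 C  0  0  0  0  0  0  1  1  1  1  1
 C  0  0  0  0  0  0  1  1  1  1  1
 C  0  0  0  0  0  0  1  1  1  1  1
 G  0  1  1  1  1  1  1  1  1  1  1
 G  0  1  1  1  2  2  2  2  2  2  2
 A  0  1  2  2  2  3  3  3  3  3  3
 A  0  1  2  2  2  3  3  4  4  4  4
 G  0  1  2  2  3  3  3  4  4  4  4
 G  0  1  2  2  3  3  3  4  4  4  4
 G  0  1  2  2  3  3  3  4  4  4  4

1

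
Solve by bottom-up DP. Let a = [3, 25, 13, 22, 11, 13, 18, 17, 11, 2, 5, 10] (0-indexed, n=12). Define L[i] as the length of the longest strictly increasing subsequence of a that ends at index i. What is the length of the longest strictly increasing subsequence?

   i    0    1    2    3    4    5    6    7    8    9   10   11
a[i]    3   25   13   22   11   13   18   17   11    2    5   10
L[i]    1    2    2    3    2    3    4    4    2    1    2    3

4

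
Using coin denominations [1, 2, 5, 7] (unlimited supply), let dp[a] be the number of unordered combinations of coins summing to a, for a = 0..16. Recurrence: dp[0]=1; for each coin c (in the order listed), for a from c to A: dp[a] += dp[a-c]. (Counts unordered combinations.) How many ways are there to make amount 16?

30

after  coin     0     1     2     3     4     5     6     7     8     9    10    11    12    13    14    15    16
          1     1     1     1     1     1     1     1     1     1     1     1     1     1     1     1     1     1
          2     1     1     2     2     3     3     4     4     5     5     6     6     7     7     8     8     9
          5     1     1     2     2     3     4     5     6     7     8    10    11    13    14    16    18    20
          7     1     1     2     2     3     4     5     7     8    10    12    14    17    19    23    26    30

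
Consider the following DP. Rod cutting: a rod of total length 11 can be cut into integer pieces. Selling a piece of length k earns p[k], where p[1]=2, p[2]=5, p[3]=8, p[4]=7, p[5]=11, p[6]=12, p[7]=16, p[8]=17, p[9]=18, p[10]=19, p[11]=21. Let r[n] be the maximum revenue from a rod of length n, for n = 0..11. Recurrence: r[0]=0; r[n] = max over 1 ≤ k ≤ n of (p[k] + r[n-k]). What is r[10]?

   n    0    1    2    3    4    5    6    7    8    9   10   11
r[n]    0    2    5    8   10   13   16   18   21   24   26   29

26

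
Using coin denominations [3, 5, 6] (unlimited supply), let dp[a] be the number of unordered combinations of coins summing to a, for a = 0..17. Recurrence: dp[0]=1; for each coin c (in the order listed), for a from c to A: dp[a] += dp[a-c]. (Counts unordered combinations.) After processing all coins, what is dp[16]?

after  coin     0     1     2     3     4     5     6     7     8     9    10    11    12    13    14    15    16    17
          3     1     0     0     1     0     0     1     0     0     1     0     0     1     0     0     1     0     0
          5     1     0     0     1     0     1     1     0     1     1     1     1     1     1     1     2     1     1
          6     1     0     0     1     0     1     2     0     1     2     1     2     3     1     2     4     2     3

2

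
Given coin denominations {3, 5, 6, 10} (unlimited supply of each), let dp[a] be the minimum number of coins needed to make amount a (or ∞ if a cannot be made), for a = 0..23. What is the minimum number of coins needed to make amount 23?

3

 a  0  1  2  3  4  5  6  7  8  9 10 11 12 13 14 15 16 17 18 19 20 21 22 23
dp  0  -  -  1  -  1  1  -  2  2  1  2  2  2  3  2  2  3  3  3  2  3  3  3
(- denotes ∞ / unreachable)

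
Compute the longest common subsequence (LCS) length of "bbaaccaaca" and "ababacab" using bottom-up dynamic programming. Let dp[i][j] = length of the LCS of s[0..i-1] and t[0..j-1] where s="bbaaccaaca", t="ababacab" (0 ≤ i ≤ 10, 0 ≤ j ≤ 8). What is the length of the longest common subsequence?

   ''  a  b  a  b  a  c  a  b
''  0  0  0  0  0  0  0  0  0
 b  0  0  1  1  1  1  1  1  1
 b  0  0  1  1  2  2  2  2  2
 a  0  1  1  2  2  3  3  3  3
 a  0  1  1  2  2  3  3  4  4
 c  0  1  1  2  2  3  4  4  4
 c  0  1  1  2  2  3  4  4  4
 a  0  1  1  2  2  3  4  5  5
 a  0  1  1  2  2  3  4  5  5
 c  0  1  1  2  2  3  4  5  5
 a  0  1  1  2  2  3  4  5  5

5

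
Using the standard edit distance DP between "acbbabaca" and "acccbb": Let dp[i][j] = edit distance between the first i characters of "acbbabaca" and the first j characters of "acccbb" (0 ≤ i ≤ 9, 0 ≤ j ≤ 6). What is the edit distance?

6

   ''  a  c  c  c  b  b
''  0  1  2  3  4  5  6
 a  1  0  1  2  3  4  5
 c  2  1  0  1  2  3  4
 b  3  2  1  1  2  2  3
 b  4  3  2  2  2  2  2
 a  5  4  3  3  3  3  3
 b  6  5  4  4  4  3  3
 a  7  6  5  5  5  4  4
 c  8  7  6  5  5  5  5
 a  9  8  7  6  6  6  6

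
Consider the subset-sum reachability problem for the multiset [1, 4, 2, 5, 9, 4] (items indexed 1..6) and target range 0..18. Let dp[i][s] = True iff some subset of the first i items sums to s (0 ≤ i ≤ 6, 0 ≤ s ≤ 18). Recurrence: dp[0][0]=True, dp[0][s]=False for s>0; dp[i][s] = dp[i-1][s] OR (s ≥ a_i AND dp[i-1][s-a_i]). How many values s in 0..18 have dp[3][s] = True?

i\s   0   1   2   3   4   5   6   7   8   9  10  11  12  13  14  15  16  17  18
  0   T   F   F   F   F   F   F   F   F   F   F   F   F   F   F   F   F   F   F
  1   T   T   F   F   F   F   F   F   F   F   F   F   F   F   F   F   F   F   F
  2   T   T   F   F   T   T   F   F   F   F   F   F   F   F   F   F   F   F   F
  3   T   T   T   T   T   T   T   T   F   F   F   F   F   F   F   F   F   F   F
  4   T   T   T   T   T   T   T   T   T   T   T   T   T   F   F   F   F   F   F
  5   T   T   T   T   T   T   T   T   T   T   T   T   T   T   T   T   T   T   T
  6   T   T   T   T   T   T   T   T   T   T   T   T   T   T   T   T   T   T   T

8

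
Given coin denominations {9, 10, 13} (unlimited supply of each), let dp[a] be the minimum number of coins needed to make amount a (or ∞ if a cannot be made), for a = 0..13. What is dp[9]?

1

 a  0  1  2  3  4  5  6  7  8  9 10 11 12 13
dp  0  -  -  -  -  -  -  -  -  1  1  -  -  1
(- denotes ∞ / unreachable)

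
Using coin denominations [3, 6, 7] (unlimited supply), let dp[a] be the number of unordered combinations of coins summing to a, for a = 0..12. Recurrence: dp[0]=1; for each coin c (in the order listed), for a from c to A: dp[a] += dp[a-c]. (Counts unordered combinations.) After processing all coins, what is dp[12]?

3

after  coin     0     1     2     3     4     5     6     7     8     9    10    11    12
          3     1     0     0     1     0     0     1     0     0     1     0     0     1
          6     1     0     0     1     0     0     2     0     0     2     0     0     3
          7     1     0     0     1     0     0     2     1     0     2     1     0     3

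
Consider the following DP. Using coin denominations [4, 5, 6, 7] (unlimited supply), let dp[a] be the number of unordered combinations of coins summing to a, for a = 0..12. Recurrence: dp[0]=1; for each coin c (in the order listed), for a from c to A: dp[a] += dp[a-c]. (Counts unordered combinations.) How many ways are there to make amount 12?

after  coin     0     1     2     3     4     5     6     7     8     9    10    11    12
          4     1     0     0     0     1     0     0     0     1     0     0     0     1
          5     1     0     0     0     1     1     0     0     1     1     1     0     1
          6     1     0     0     0     1     1     1     0     1     1     2     1     2
          7     1     0     0     0     1     1     1     1     1     1     2     2     3

3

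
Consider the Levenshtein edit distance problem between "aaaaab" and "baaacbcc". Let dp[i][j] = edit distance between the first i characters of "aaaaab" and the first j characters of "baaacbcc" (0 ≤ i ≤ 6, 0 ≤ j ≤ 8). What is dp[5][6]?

3

   ''  b  a  a  a  c  b  c  c
''  0  1  2  3  4  5  6  7  8
 a  1  1  1  2  3  4  5  6  7
 a  2  2  1  1  2  3  4  5  6
 a  3  3  2  1  1  2  3  4  5
 a  4  4  3  2  1  2  3  4  5
 a  5  5  4  3  2  2  3  4  5
 b  6  5  5  4  3  3  2  3  4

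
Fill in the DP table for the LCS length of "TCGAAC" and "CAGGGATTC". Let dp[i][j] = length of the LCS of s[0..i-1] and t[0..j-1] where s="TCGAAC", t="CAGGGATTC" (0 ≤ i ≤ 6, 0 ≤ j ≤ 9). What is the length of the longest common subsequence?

4

   ''  C  A  G  G  G  A  T  T  C
''  0  0  0  0  0  0  0  0  0  0
 T  0  0  0  0  0  0  0  1  1  1
 C  0  1  1  1  1  1  1  1  1  2
 G  0  1  1  2  2  2  2  2  2  2
 A  0  1  2  2  2  2  3  3  3  3
 A  0  1  2  2  2  2  3  3  3  3
 C  0  1  2  2  2  2  3  3  3  4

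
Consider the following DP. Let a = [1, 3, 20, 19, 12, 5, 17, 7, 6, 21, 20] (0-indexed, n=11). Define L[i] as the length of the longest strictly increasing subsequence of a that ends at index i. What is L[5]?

   i    0    1    2    3    4    5    6    7    8    9   10
a[i]    1    3   20   19   12    5   17    7    6   21   20
L[i]    1    2    3    3    3    3    4    4    4    5    5

3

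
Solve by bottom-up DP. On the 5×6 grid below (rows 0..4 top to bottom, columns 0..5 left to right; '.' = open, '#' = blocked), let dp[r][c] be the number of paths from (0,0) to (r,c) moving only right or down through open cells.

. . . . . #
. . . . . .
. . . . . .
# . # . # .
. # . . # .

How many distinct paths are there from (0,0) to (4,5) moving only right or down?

20

r\c   0   1   2   3   4   5
  0   1   1   1   1   1   0
  1   1   2   3   4   5   5
  2   1   3   6  10  15  20
  3   0   3   0  10   0  20
  4   0   0   0  10   0  20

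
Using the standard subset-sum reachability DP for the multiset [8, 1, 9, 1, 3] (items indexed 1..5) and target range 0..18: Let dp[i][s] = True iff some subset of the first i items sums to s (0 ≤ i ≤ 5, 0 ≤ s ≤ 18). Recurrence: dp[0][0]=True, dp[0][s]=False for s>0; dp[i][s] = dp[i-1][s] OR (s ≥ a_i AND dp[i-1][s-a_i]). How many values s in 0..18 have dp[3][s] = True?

i\s   0   1   2   3   4   5   6   7   8   9  10  11  12  13  14  15  16  17  18
  0   T   F   F   F   F   F   F   F   F   F   F   F   F   F   F   F   F   F   F
  1   T   F   F   F   F   F   F   F   T   F   F   F   F   F   F   F   F   F   F
  2   T   T   F   F   F   F   F   F   T   T   F   F   F   F   F   F   F   F   F
  3   T   T   F   F   F   F   F   F   T   T   T   F   F   F   F   F   F   T   T
  4   T   T   T   F   F   F   F   F   T   T   T   T   F   F   F   F   F   T   T
  5   T   T   T   T   T   T   F   F   T   T   T   T   T   T   T   F   F   T   T

7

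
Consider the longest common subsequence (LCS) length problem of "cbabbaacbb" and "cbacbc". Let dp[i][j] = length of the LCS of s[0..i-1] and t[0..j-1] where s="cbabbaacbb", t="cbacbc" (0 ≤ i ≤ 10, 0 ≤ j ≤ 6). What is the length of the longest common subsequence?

5

   ''  c  b  a  c  b  c
''  0  0  0  0  0  0  0
 c  0  1  1  1  1  1  1
 b  0  1  2  2  2  2  2
 a  0  1  2  3  3  3  3
 b  0  1  2  3  3  4  4
 b  0  1  2  3  3  4  4
 a  0  1  2  3  3  4  4
 a  0  1  2  3  3  4  4
 c  0  1  2  3  4  4  5
 b  0  1  2  3  4  5  5
 b  0  1  2  3  4  5  5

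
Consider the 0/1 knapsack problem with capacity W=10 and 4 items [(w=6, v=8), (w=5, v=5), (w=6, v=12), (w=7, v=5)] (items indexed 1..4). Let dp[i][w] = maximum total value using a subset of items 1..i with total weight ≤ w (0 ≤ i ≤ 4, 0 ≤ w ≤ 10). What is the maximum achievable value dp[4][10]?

i\w   0   1   2   3   4   5   6   7   8   9  10
  0   0   0   0   0   0   0   0   0   0   0   0
  1   0   0   0   0   0   0   8   8   8   8   8
  2   0   0   0   0   0   5   8   8   8   8   8
  3   0   0   0   0   0   5  12  12  12  12  12
  4   0   0   0   0   0   5  12  12  12  12  12

12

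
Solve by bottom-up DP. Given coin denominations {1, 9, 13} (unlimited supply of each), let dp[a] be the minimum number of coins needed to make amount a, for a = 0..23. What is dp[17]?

5

 a  0  1  2  3  4  5  6  7  8  9 10 11 12 13 14 15 16 17 18 19 20 21 22 23
dp  0  1  2  3  4  5  6  7  8  1  2  3  4  1  2  3  4  5  2  3  4  5  2  3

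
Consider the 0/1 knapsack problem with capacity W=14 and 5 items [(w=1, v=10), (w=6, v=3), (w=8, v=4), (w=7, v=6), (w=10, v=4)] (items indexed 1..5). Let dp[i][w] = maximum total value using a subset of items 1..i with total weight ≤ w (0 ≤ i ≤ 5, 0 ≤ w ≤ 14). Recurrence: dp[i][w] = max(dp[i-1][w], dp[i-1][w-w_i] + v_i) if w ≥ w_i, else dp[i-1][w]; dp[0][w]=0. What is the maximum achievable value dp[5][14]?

19

i\w   0   1   2   3   4   5   6   7   8   9  10  11  12  13  14
  0   0   0   0   0   0   0   0   0   0   0   0   0   0   0   0
  1   0  10  10  10  10  10  10  10  10  10  10  10  10  10  10
  2   0  10  10  10  10  10  10  13  13  13  13  13  13  13  13
  3   0  10  10  10  10  10  10  13  13  14  14  14  14  14  14
  4   0  10  10  10  10  10  10  13  16  16  16  16  16  16  19
  5   0  10  10  10  10  10  10  13  16  16  16  16  16  16  19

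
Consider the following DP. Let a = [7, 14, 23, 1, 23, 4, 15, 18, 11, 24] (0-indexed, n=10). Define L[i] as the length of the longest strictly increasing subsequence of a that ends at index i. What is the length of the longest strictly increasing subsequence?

   i    0    1    2    3    4    5    6    7    8    9
a[i]    7   14   23    1   23    4   15   18   11   24
L[i]    1    2    3    1    3    2    3    4    3    5

5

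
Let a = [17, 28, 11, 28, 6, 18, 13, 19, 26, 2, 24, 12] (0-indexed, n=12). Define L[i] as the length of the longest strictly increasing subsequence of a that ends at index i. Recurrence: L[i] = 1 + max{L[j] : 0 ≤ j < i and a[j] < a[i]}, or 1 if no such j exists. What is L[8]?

   i    0    1    2    3    4    5    6    7    8    9   10   11
a[i]   17   28   11   28    6   18   13   19   26    2   24   12
L[i]    1    2    1    2    1    2    2    3    4    1    4    2

4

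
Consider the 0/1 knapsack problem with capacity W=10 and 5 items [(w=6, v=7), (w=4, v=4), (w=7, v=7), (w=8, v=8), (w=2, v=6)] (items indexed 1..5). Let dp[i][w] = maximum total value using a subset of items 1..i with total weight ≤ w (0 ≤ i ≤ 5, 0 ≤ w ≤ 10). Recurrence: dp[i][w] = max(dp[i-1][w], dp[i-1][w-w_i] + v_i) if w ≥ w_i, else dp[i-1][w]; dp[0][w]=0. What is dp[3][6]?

7

i\w   0   1   2   3   4   5   6   7   8   9  10
  0   0   0   0   0   0   0   0   0   0   0   0
  1   0   0   0   0   0   0   7   7   7   7   7
  2   0   0   0   0   4   4   7   7   7   7  11
  3   0   0   0   0   4   4   7   7   7   7  11
  4   0   0   0   0   4   4   7   7   8   8  11
  5   0   0   6   6   6   6  10  10  13  13  14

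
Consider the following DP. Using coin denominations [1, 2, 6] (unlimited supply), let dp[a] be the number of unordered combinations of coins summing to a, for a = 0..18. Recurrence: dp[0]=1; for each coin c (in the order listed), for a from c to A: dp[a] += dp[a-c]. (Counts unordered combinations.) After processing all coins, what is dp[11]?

9

after  coin     0     1     2     3     4     5     6     7     8     9    10    11    12    13    14    15    16    17    18
          1     1     1     1     1     1     1     1     1     1     1     1     1     1     1     1     1     1     1     1
          2     1     1     2     2     3     3     4     4     5     5     6     6     7     7     8     8     9     9    10
          6     1     1     2     2     3     3     5     5     7     7     9     9    12    12    15    15    18    18    22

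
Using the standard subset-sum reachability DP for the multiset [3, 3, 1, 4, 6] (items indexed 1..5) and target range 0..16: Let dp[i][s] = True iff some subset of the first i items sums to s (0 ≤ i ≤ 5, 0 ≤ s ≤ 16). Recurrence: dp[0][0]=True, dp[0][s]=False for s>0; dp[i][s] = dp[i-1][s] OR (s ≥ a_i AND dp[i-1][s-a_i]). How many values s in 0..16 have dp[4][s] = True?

i\s   0   1   2   3   4   5   6   7   8   9  10  11  12  13  14  15  16
  0   T   F   F   F   F   F   F   F   F   F   F   F   F   F   F   F   F
  1   T   F   F   T   F   F   F   F   F   F   F   F   F   F   F   F   F
  2   T   F   F   T   F   F   T   F   F   F   F   F   F   F   F   F   F
  3   T   T   F   T   T   F   T   T   F   F   F   F   F   F   F   F   F
  4   T   T   F   T   T   T   T   T   T   F   T   T   F   F   F   F   F
  5   T   T   F   T   T   T   T   T   T   T   T   T   T   T   T   F   T

10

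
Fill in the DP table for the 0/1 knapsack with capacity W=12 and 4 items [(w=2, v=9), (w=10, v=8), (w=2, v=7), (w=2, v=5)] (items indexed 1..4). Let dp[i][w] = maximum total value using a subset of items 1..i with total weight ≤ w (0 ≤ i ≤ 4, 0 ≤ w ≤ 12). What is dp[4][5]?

i\w   0   1   2   3   4   5   6   7   8   9  10  11  12
  0   0   0   0   0   0   0   0   0   0   0   0   0   0
  1   0   0   9   9   9   9   9   9   9   9   9   9   9
  2   0   0   9   9   9   9   9   9   9   9   9   9  17
  3   0   0   9   9  16  16  16  16  16  16  16  16  17
  4   0   0   9   9  16  16  21  21  21  21  21  21  21

16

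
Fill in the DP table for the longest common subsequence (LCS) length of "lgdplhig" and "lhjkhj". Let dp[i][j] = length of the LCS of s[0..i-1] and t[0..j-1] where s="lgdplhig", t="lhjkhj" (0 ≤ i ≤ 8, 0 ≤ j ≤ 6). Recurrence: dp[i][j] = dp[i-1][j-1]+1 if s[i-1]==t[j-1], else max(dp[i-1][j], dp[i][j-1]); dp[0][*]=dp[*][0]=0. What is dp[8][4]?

2

   ''  l  h  j  k  h  j
''  0  0  0  0  0  0  0
 l  0  1  1  1  1  1  1
 g  0  1  1  1  1  1  1
 d  0  1  1  1  1  1  1
 p  0  1  1  1  1  1  1
 l  0  1  1  1  1  1  1
 h  0  1  2  2  2  2  2
 i  0  1  2  2  2  2  2
 g  0  1  2  2  2  2  2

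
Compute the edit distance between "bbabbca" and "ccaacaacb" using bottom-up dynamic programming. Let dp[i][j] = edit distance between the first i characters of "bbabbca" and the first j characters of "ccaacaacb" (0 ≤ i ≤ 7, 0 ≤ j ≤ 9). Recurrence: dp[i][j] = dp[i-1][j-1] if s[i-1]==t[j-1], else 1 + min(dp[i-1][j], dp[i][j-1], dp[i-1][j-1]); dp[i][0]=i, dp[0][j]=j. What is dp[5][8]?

7

   ''  c  c  a  a  c  a  a  c  b
''  0  1  2  3  4  5  6  7  8  9
 b  1  1  2  3  4  5  6  7  8  8
 b  2  2  2  3  4  5  6  7  8  8
 a  3  3  3  2  3  4  5  6  7  8
 b  4  4  4  3  3  4  5  6  7  7
 b  5  5  5  4  4  4  5  6  7  7
 c  6  5  5  5  5  4  5  6  6  7
 a  7  6  6  5  5  5  4  5  6  7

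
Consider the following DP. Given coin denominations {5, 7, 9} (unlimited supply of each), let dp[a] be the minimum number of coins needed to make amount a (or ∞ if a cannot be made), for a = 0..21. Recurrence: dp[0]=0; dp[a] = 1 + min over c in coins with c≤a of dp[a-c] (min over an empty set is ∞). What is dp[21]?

 a  0  1  2  3  4  5  6  7  8  9 10 11 12 13 14 15 16 17 18 19 20 21
dp  0  -  -  -  -  1  -  1  -  1  2  -  2  -  2  3  2  3  2  3  4  3
(- denotes ∞ / unreachable)

3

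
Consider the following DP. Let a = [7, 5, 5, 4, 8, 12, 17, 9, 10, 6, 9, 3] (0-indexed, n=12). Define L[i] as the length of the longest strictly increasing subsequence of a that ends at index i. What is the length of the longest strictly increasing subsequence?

   i    0    1    2    3    4    5    6    7    8    9   10   11
a[i]    7    5    5    4    8   12   17    9   10    6    9    3
L[i]    1    1    1    1    2    3    4    3    4    2    3    1

4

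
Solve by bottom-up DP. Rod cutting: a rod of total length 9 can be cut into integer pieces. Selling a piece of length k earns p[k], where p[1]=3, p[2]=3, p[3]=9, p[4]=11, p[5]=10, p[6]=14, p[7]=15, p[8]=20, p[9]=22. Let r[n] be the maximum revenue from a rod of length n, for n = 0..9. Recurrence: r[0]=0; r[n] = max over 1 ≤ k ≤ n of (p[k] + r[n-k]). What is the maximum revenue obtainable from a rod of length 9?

   n    0    1    2    3    4    5    6    7    8    9
r[n]    0    3    6    9   12   15   18   21   24   27

27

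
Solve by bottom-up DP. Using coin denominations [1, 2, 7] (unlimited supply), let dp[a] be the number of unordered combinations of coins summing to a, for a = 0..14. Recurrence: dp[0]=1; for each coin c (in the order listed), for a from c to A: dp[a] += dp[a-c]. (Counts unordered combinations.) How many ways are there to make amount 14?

13

after  coin     0     1     2     3     4     5     6     7     8     9    10    11    12    13    14
          1     1     1     1     1     1     1     1     1     1     1     1     1     1     1     1
          2     1     1     2     2     3     3     4     4     5     5     6     6     7     7     8
          7     1     1     2     2     3     3     4     5     6     7     8     9    10    11    13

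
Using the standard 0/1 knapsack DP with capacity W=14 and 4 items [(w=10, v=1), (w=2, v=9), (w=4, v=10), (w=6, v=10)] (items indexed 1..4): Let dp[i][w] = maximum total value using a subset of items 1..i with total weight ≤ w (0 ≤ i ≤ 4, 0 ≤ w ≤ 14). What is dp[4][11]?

20

i\w   0   1   2   3   4   5   6   7   8   9  10  11  12  13  14
  0   0   0   0   0   0   0   0   0   0   0   0   0   0   0   0
  1   0   0   0   0   0   0   0   0   0   0   1   1   1   1   1
  2   0   0   9   9   9   9   9   9   9   9   9   9  10  10  10
  3   0   0   9   9  10  10  19  19  19  19  19  19  19  19  19
  4   0   0   9   9  10  10  19  19  19  19  20  20  29  29  29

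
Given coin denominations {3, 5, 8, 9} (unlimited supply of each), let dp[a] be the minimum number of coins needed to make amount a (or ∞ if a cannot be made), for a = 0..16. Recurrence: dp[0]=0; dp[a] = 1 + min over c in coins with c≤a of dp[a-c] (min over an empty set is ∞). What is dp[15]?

 a  0  1  2  3  4  5  6  7  8  9 10 11 12 13 14 15 16
dp  0  -  -  1  -  1  2  -  1  1  2  2  2  2  2  3  2
(- denotes ∞ / unreachable)

3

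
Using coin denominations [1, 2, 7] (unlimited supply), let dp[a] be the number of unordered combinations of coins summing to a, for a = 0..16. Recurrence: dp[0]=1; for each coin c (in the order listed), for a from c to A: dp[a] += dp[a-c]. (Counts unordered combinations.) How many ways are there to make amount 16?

16

after  coin     0     1     2     3     4     5     6     7     8     9    10    11    12    13    14    15    16
          1     1     1     1     1     1     1     1     1     1     1     1     1     1     1     1     1     1
          2     1     1     2     2     3     3     4     4     5     5     6     6     7     7     8     8     9
          7     1     1     2     2     3     3     4     5     6     7     8     9    10    11    13    14    16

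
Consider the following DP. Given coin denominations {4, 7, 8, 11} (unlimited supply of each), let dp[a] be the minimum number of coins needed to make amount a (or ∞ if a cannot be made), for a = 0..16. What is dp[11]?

1

 a  0  1  2  3  4  5  6  7  8  9 10 11 12 13 14 15 16
dp  0  -  -  -  1  -  -  1  1  -  -  1  2  -  2  2  2
(- denotes ∞ / unreachable)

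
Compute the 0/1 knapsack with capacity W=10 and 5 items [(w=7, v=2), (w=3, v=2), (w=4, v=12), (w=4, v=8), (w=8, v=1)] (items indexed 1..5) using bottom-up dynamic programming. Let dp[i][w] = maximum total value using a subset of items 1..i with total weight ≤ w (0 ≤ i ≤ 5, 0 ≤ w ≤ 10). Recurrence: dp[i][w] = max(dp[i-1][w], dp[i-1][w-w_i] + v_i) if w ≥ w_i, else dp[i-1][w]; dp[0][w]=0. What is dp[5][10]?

i\w   0   1   2   3   4   5   6   7   8   9  10
  0   0   0   0   0   0   0   0   0   0   0   0
  1   0   0   0   0   0   0   0   2   2   2   2
  2   0   0   0   2   2   2   2   2   2   2   4
  3   0   0   0   2  12  12  12  14  14  14  14
  4   0   0   0   2  12  12  12  14  20  20  20
  5   0   0   0   2  12  12  12  14  20  20  20

20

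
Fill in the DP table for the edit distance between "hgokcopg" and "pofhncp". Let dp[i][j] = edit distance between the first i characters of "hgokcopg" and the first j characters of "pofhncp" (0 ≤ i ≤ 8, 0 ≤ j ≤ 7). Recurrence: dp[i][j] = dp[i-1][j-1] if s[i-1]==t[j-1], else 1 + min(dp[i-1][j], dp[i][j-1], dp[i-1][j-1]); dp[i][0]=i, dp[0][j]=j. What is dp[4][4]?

   ''  p  o  f  h  n  c  p
''  0  1  2  3  4  5  6  7
 h  1  1  2  3  3  4  5  6
 g  2  2  2  3  4  4  5  6
 o  3  3  2  3  4  5  5  6
 k  4  4  3  3  4  5  6  6
 c  5  5  4  4  4  5  5  6
 o  6  6  5  5  5  5  6  6
 p  7  6  6  6  6  6  6  6
 g  8  7  7  7  7  7  7  7

4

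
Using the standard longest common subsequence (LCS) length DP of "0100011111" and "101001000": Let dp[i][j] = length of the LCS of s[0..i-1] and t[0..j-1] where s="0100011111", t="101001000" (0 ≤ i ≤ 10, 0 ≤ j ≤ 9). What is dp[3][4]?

3

   ''  1  0  1  0  0  1  0  0  0
''  0  0  0  0  0  0  0  0  0  0
 0  0  0  1  1  1  1  1  1  1  1
 1  0  1  1  2  2  2  2  2  2  2
 0  0  1  2  2  3  3  3  3  3  3
 0  0  1  2  2  3  4  4  4  4  4
 0  0  1  2  2  3  4  4  5  5  5
 1  0  1  2  3  3  4  5  5  5  5
 1  0  1  2  3  3  4  5  5  5  5
 1  0  1  2  3  3  4  5  5  5  5
 1  0  1  2  3  3  4  5  5  5  5
 1  0  1  2  3  3  4  5  5  5  5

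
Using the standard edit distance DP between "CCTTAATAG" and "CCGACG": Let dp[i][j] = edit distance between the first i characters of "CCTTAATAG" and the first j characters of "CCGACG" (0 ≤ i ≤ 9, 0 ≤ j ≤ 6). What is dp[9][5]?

   ''  C  C  G  A  C  G
''  0  1  2  3  4  5  6
 C  1  0  1  2  3  4  5
 C  2  1  0  1  2  3  4
 T  3  2  1  1  2  3  4
 T  4  3  2  2  2  3  4
 A  5  4  3  3  2  3  4
 A  6  5  4  4  3  3  4
 T  7  6  5  5  4  4  4
 A  8  7  6  6  5  5  5
 G  9  8  7  6  6  6  5

6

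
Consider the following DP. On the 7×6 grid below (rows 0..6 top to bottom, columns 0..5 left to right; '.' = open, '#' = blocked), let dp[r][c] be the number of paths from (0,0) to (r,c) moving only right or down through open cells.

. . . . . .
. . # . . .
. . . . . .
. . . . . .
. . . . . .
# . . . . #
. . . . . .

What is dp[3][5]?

r\c   0   1   2   3   4   5
  0   1   1   1   1   1   1
  1   1   2   0   1   2   3
  2   1   3   3   4   6   9
  3   1   4   7  11  17  26
  4   1   5  12  23  40  66
  5   0   5  17  40  80   0
  6   0   5  22  62 142 142

26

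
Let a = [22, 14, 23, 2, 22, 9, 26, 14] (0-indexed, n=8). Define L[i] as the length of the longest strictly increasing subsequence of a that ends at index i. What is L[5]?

   i    0    1    2    3    4    5    6    7
a[i]   22   14   23    2   22    9   26   14
L[i]    1    1    2    1    2    2    3    3

2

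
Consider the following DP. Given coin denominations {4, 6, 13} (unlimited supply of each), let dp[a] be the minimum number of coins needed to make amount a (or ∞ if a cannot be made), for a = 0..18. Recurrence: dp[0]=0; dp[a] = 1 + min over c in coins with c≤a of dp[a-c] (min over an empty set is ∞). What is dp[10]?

 a  0  1  2  3  4  5  6  7  8  9 10 11 12 13 14 15 16 17 18
dp  0  -  -  -  1  -  1  -  2  -  2  -  2  1  3  -  3  2  3
(- denotes ∞ / unreachable)

2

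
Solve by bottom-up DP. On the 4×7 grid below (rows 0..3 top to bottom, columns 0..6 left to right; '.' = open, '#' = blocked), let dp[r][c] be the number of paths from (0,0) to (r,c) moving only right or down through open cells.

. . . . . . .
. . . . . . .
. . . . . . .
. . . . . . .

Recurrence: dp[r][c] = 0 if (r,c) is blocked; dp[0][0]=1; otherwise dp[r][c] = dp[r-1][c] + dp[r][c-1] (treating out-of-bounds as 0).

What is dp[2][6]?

r\c   0   1   2   3   4   5   6
  0   1   1   1   1   1   1   1
  1   1   2   3   4   5   6   7
  2   1   3   6  10  15  21  28
  3   1   4  10  20  35  56  84

28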